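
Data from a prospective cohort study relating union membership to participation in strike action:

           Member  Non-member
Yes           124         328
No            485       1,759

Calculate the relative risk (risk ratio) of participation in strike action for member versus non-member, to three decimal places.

Reading the table with exposure as columns: a = 124 (Member, case), b = 485 (Member, non-case), c = 328 (Non-member, case), d = 1759.
Risk in exposed = 124/609 = 0.20361; risk in unexposed = 328/2087 = 0.15716.
RR = 0.20361 / 0.15716 = 1.29555
The risk among the exposed is 1.30 times that among the unexposed.

1.296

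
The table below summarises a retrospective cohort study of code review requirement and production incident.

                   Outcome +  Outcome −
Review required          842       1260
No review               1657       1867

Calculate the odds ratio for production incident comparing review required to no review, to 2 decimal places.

0.75

Cells: a = 842, b = 1260, c = 1657, d = 1867.
OR = (a·d)/(b·c) = (842 × 1867) / (1260 × 1657) = 1572014 / 2087820 = 0.75295
Exposure is associated with lower odds of production incident (OR = 0.75 < 1).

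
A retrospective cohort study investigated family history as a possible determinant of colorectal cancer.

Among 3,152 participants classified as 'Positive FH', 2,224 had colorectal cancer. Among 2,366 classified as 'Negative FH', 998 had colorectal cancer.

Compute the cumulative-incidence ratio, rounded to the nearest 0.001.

1.673

From the description: a = 2224, b = 928, c = 998, d = 1368.
Risk in exposed = 2224/3152 = 0.70558; risk in unexposed = 998/2366 = 0.42181.
RR = 0.70558 / 0.42181 = 1.67276
The risk among the exposed is 1.67 times that among the unexposed.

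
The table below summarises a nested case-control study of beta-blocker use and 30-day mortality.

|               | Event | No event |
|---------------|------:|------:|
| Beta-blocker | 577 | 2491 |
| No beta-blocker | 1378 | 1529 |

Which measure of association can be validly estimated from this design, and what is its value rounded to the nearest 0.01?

0.26

Cells: a = 577, b = 2491, c = 1378, d = 1529.
This is a nested case-control study: participants were sampled on outcome status, so risks in the source population cannot be estimated directly — relative risk is not valid here. The odds ratio is the appropriate measure.
OR = (a·d)/(b·c) = (577 × 1529) / (2491 × 1378) = 882233 / 3432598 = 0.25702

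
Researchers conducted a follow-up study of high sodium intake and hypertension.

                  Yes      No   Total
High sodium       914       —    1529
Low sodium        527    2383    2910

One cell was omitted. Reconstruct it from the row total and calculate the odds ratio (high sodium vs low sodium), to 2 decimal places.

The missing cell is in the exposed row: 1529 − 914 = 615.
So a = 914, b = 615, c = 527, d = 2383.
OR = (a·d)/(b·c) = (914 × 2383) / (615 × 527) = 2178062 / 324105 = 6.72024

6.72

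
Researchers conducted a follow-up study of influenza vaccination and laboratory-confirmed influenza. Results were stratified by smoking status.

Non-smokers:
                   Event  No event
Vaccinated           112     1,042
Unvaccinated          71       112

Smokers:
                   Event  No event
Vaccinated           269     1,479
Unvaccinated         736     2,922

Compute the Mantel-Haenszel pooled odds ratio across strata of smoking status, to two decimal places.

0.60

OR_MH = Σ(aᵢdᵢ/nᵢ) / Σ(bᵢcᵢ/nᵢ), where nᵢ is the stratum total.
Stratum 1 (Non-smokers): n = 1337; a·d/n = 112·112/1337 = 9.3822; b·c/n = 1042·71/1337 = 55.3343
Stratum 2 (Smokers): n = 5406; a·d/n = 269·2922/5406 = 145.3973; b·c/n = 1479·736/5406 = 201.3585
OR_MH = (9.3822 + 145.3973) / (55.3343 + 201.3585) = 154.7795 / 256.6928 = 0.60298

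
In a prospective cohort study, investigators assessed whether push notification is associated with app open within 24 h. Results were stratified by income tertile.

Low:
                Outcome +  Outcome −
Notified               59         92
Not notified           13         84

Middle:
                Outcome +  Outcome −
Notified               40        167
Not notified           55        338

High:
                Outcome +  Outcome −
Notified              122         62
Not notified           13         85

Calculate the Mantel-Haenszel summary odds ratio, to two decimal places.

3.45

OR_MH = Σ(aᵢdᵢ/nᵢ) / Σ(bᵢcᵢ/nᵢ), where nᵢ is the stratum total.
Stratum 1 (Low): n = 248; a·d/n = 59·84/248 = 19.9839; b·c/n = 92·13/248 = 4.8226
Stratum 2 (Middle): n = 600; a·d/n = 40·338/600 = 22.5333; b·c/n = 167·55/600 = 15.3083
Stratum 3 (High): n = 282; a·d/n = 122·85/282 = 36.7730; b·c/n = 62·13/282 = 2.8582
OR_MH = (19.9839 + 22.5333 + 36.7730) / (4.8226 + 15.3083 + 2.8582) = 79.2903 / 22.9891 = 3.44904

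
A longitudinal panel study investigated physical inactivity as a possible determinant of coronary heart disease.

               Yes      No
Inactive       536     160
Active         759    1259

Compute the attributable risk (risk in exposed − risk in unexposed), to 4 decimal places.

Cells: a = 536, b = 160, c = 759, d = 1259.
Risk in exposed = 536/696 = 0.770115; risk in unexposed = 759/2018 = 0.376115.
Risk difference = 0.770115 − 0.376115 = 0.394000

0.3940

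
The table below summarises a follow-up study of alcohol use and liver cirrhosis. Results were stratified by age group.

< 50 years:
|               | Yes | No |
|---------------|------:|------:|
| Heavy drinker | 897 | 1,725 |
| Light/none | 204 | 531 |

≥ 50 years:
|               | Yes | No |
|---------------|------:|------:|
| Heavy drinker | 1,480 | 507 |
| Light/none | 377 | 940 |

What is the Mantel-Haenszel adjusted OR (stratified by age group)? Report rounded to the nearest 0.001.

3.461

OR_MH = Σ(aᵢdᵢ/nᵢ) / Σ(bᵢcᵢ/nᵢ), where nᵢ is the stratum total.
Stratum 1 (< 50 years): n = 3357; a·d/n = 897·531/3357 = 141.8847; b·c/n = 1725·204/3357 = 104.8257
Stratum 2 (≥ 50 years): n = 3304; a·d/n = 1480·940/3304 = 421.0654; b·c/n = 507·377/3304 = 57.8508
OR_MH = (141.8847 + 421.0654) / (104.8257 + 57.8508) = 562.9501 / 162.6765 = 3.46055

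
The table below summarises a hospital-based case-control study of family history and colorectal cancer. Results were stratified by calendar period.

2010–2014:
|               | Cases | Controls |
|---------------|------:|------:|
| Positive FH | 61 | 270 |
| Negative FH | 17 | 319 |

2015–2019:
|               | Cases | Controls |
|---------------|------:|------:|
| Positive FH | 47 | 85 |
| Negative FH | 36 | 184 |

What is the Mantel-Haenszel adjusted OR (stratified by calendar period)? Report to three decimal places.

3.451

OR_MH = Σ(aᵢdᵢ/nᵢ) / Σ(bᵢcᵢ/nᵢ), where nᵢ is the stratum total.
Stratum 1 (2010–2014): n = 667; a·d/n = 61·319/667 = 29.1739; b·c/n = 270·17/667 = 6.8816
Stratum 2 (2015–2019): n = 352; a·d/n = 47·184/352 = 24.5682; b·c/n = 85·36/352 = 8.6932
OR_MH = (29.1739 + 24.5682) / (6.8816 + 8.6932) = 53.7421 / 15.5747 = 3.45059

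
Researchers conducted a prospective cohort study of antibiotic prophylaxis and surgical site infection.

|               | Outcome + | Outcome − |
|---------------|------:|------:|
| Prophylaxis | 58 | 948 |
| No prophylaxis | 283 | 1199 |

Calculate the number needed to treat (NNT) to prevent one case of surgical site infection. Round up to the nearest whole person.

Risk in treated group = 58/1006 = 0.05765; risk in control = 283/1482 = 0.19096.
Absolute risk reduction = 0.19096 − 0.05765 = 0.13330
NNT = 1 / ARR = 1 / 0.13330 = 7.502 → round up → 8

8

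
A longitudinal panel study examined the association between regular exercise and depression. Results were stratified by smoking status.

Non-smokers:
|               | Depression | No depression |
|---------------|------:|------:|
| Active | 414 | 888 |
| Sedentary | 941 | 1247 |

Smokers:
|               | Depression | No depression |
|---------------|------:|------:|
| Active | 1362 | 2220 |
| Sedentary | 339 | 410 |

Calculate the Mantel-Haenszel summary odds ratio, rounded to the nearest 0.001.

OR_MH = Σ(aᵢdᵢ/nᵢ) / Σ(bᵢcᵢ/nᵢ), where nᵢ is the stratum total.
Stratum 1 (Non-smokers): n = 3490; a·d/n = 414·1247/3490 = 147.9249; b·c/n = 888·941/3490 = 239.4292
Stratum 2 (Smokers): n = 4331; a·d/n = 1362·410/4331 = 128.9356; b·c/n = 2220·339/4331 = 173.7659
OR_MH = (147.9249 + 128.9356) / (239.4292 + 173.7659) = 276.8605 / 413.1951 = 0.67005

0.670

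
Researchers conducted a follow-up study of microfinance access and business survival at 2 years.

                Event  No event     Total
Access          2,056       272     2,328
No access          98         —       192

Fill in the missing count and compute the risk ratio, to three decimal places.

1.730

The missing cell is in the unexposed row: 192 − 98 = 94.
So a = 2056, b = 272, c = 98, d = 94.
RR = [a/(a+b)] / [c/(c+d)] = (2056/2328) / (98/192) = 0.88316/0.51042 = 1.73028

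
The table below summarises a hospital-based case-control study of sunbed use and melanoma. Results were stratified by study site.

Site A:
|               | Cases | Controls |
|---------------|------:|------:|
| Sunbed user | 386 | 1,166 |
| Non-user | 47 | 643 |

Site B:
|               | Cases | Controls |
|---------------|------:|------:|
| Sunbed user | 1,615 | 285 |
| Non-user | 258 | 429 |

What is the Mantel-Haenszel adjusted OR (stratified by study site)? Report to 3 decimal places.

OR_MH = Σ(aᵢdᵢ/nᵢ) / Σ(bᵢcᵢ/nᵢ), where nᵢ is the stratum total.
Stratum 1 (Site A): n = 2242; a·d/n = 386·643/2242 = 110.7038; b·c/n = 1166·47/2242 = 24.4434
Stratum 2 (Site B): n = 2587; a·d/n = 1615·429/2587 = 267.8141; b·c/n = 285·258/2587 = 28.4229
OR_MH = (110.7038 + 267.8141) / (24.4434 + 28.4229) = 378.5179 / 52.8662 = 7.15992

7.160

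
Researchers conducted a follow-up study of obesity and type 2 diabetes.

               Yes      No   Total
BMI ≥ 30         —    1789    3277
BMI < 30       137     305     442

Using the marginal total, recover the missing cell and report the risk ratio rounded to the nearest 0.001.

The missing cell is in the exposed row: 3277 − 1789 = 1488.
So a = 1488, b = 1789, c = 137, d = 305.
RR = [a/(a+b)] / [c/(c+d)] = (1488/3277) / (137/442) = 0.45407/0.30995 = 1.46497

1.465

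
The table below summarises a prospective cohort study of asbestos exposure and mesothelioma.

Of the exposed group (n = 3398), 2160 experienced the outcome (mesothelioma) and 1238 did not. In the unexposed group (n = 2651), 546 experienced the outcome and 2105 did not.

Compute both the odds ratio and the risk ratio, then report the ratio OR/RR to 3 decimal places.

From the description: a = 2160, b = 1238, c = 546, d = 2105.
OR = (2160·2105)/(1238·546) = 4546800/675948 = 6.72655
Risk in exposed = 2160/3398 = 0.63567; risk in unexposed = 546/2651 = 0.20596; RR = 3.08637
OR/RR = 6.72655 / 3.08637 = 2.17944
The outcome is not rare, so the OR lies further from 1 than the RR.

2.179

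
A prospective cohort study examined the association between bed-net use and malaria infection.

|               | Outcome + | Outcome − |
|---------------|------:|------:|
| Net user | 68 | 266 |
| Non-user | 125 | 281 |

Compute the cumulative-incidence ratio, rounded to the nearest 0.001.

Cells: a = 68, b = 266, c = 125, d = 281.
Risk in exposed = 68/334 = 0.20359; risk in unexposed = 125/406 = 0.30788.
RR = 0.20359 / 0.30788 = 0.66127
The risk is 34% lower among the exposed than among the unexposed.

0.661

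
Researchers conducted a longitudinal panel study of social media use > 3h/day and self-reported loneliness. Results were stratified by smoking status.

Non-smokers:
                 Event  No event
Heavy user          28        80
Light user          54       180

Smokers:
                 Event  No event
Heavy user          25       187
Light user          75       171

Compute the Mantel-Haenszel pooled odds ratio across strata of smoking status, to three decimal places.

0.557

OR_MH = Σ(aᵢdᵢ/nᵢ) / Σ(bᵢcᵢ/nᵢ), where nᵢ is the stratum total.
Stratum 1 (Non-smokers): n = 342; a·d/n = 28·180/342 = 14.7368; b·c/n = 80·54/342 = 12.6316
Stratum 2 (Smokers): n = 458; a·d/n = 25·171/458 = 9.3341; b·c/n = 187·75/458 = 30.6223
OR_MH = (14.7368 + 9.3341) / (12.6316 + 30.6223) = 24.0709 / 43.2538 = 0.55650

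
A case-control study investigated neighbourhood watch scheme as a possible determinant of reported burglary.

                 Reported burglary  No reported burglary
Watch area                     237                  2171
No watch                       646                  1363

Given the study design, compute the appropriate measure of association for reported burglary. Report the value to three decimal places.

Cells: a = 237, b = 2171, c = 646, d = 1363.
This is a case-control study: participants were sampled on outcome status, so risks in the source population cannot be estimated directly — relative risk is not valid here. The odds ratio is the appropriate measure.
OR = (a·d)/(b·c) = (237 × 1363) / (2171 × 646) = 323031 / 1402466 = 0.23033

0.230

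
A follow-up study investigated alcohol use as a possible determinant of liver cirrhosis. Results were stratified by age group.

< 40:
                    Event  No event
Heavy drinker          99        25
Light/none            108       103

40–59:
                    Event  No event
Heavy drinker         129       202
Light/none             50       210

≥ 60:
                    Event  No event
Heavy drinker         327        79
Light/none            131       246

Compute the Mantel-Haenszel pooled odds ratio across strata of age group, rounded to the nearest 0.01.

4.67

OR_MH = Σ(aᵢdᵢ/nᵢ) / Σ(bᵢcᵢ/nᵢ), where nᵢ is the stratum total.
Stratum 1 (< 40): n = 335; a·d/n = 99·103/335 = 30.4388; b·c/n = 25·108/335 = 8.0597
Stratum 2 (40–59): n = 591; a·d/n = 129·210/591 = 45.8376; b·c/n = 202·50/591 = 17.0897
Stratum 3 (≥ 60): n = 783; a·d/n = 327·246/783 = 102.7356; b·c/n = 79·131/783 = 13.2171
OR_MH = (30.4388 + 45.8376 + 102.7356) / (8.0597 + 17.0897 + 13.2171) = 179.0120 / 38.3665 = 4.66584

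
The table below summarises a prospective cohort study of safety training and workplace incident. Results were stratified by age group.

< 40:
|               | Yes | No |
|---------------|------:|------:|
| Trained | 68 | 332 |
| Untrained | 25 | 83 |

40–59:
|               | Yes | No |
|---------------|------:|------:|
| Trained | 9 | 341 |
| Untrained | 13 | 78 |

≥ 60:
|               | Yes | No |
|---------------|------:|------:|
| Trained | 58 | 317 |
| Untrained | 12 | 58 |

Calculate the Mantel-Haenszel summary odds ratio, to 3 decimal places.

0.580

OR_MH = Σ(aᵢdᵢ/nᵢ) / Σ(bᵢcᵢ/nᵢ), where nᵢ is the stratum total.
Stratum 1 (< 40): n = 508; a·d/n = 68·83/508 = 11.1102; b·c/n = 332·25/508 = 16.3386
Stratum 2 (40–59): n = 441; a·d/n = 9·78/441 = 1.5918; b·c/n = 341·13/441 = 10.0522
Stratum 3 (≥ 60): n = 445; a·d/n = 58·58/445 = 7.5596; b·c/n = 317·12/445 = 8.5483
OR_MH = (11.1102 + 1.5918 + 7.5596) / (16.3386 + 10.0522 + 8.5483) = 20.2616 / 34.9391 = 0.57991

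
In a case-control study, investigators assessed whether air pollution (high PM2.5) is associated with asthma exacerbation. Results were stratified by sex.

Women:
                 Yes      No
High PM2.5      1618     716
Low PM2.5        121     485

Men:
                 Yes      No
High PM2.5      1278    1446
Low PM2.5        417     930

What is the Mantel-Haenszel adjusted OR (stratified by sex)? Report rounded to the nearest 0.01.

3.15

OR_MH = Σ(aᵢdᵢ/nᵢ) / Σ(bᵢcᵢ/nᵢ), where nᵢ is the stratum total.
Stratum 1 (Women): n = 2940; a·d/n = 1618·485/2940 = 266.9150; b·c/n = 716·121/2940 = 29.4680
Stratum 2 (Men): n = 4071; a·d/n = 1278·930/4071 = 291.9528; b·c/n = 1446·417/4071 = 148.1164
OR_MH = (266.9150 + 291.9528) / (29.4680 + 148.1164) = 558.8678 / 177.5845 = 3.14705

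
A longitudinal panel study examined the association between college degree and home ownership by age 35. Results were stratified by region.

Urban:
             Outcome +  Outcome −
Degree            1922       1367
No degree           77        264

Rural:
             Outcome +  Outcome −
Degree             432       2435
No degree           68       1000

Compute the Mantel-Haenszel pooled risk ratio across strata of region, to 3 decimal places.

2.496

RR_MH = Σ(aᵢ·n₀ᵢ/nᵢ) / Σ(cᵢ·n₁ᵢ/nᵢ), with n₁ᵢ = aᵢ+bᵢ (exposed), n₀ᵢ = cᵢ+dᵢ (unexposed), nᵢ = n₁ᵢ+n₀ᵢ.
Stratum 1 (Urban): n₁ = 3289, n₀ = 341, n = 3630; a·n₀/n = 1922·341/3630 = 180.5515; c·n₁/n = 77·3289/3630 = 69.7667
Stratum 2 (Rural): n₁ = 2867, n₀ = 1068, n = 3935; a·n₀/n = 432·1068/3935 = 117.2493; c·n₁/n = 68·2867/3935 = 49.5441
RR_MH = (180.5515 + 117.2493) / (69.7667 + 49.5441) = 297.8008 / 119.3108 = 2.49601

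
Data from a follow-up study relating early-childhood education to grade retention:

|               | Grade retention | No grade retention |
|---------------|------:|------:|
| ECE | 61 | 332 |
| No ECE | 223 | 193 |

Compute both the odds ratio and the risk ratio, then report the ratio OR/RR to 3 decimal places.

Cells: a = 61, b = 332, c = 223, d = 193.
OR = (61·193)/(332·223) = 11773/74036 = 0.15902
Risk in exposed = 61/393 = 0.15522; risk in unexposed = 223/416 = 0.53606; RR = 0.28955
OR/RR = 0.15902 / 0.28955 = 0.54918
The outcome is not rare, so the OR lies further from 1 than the RR.

0.549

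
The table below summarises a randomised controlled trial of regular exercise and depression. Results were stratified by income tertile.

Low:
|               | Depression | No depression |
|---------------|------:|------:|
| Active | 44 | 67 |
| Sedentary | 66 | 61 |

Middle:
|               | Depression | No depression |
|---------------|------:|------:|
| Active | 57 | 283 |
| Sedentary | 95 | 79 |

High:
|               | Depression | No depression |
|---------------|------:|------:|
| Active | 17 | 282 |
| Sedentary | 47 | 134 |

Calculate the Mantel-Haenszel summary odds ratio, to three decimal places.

0.252

OR_MH = Σ(aᵢdᵢ/nᵢ) / Σ(bᵢcᵢ/nᵢ), where nᵢ is the stratum total.
Stratum 1 (Low): n = 238; a·d/n = 44·61/238 = 11.2773; b·c/n = 67·66/238 = 18.5798
Stratum 2 (Middle): n = 514; a·d/n = 57·79/514 = 8.7607; b·c/n = 283·95/514 = 52.3054
Stratum 3 (High): n = 480; a·d/n = 17·134/480 = 4.7458; b·c/n = 282·47/480 = 27.6125
OR_MH = (11.2773 + 8.7607 + 4.7458) / (18.5798 + 52.3054 + 27.6125) = 24.7838 / 98.4978 = 0.25162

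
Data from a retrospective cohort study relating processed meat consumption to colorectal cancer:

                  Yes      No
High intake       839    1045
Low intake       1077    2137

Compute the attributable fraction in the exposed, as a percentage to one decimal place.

24.8

Cells: a = 839, b = 1045, c = 1077, d = 2137.
Risk in exposed = 839/1884 = 0.44533; risk in unexposed = 1077/3214 = 0.33510.
RR = 0.44533/0.33510 = 1.32896
AR% = (RR − 1)/RR × 100 = (1.32896 − 1)/1.32896 × 100 = 24.7531%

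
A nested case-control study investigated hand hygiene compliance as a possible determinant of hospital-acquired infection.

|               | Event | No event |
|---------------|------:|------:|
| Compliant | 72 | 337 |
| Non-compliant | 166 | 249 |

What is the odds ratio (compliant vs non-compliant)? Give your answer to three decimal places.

Cells: a = 72, b = 337, c = 166, d = 249.
OR = (a·d)/(b·c) = (72 × 249) / (337 × 166) = 17928 / 55942 = 0.32047
Exposure is associated with lower odds of hospital-acquired infection (OR = 0.32 < 1).

0.320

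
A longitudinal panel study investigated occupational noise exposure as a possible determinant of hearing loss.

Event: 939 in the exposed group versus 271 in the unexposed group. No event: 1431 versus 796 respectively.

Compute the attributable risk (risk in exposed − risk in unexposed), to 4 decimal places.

0.1422

From the description: a = 939, b = 1431, c = 271, d = 796.
Risk in exposed = 939/2370 = 0.396203; risk in unexposed = 271/1067 = 0.253983.
Risk difference = 0.396203 − 0.253983 = 0.142219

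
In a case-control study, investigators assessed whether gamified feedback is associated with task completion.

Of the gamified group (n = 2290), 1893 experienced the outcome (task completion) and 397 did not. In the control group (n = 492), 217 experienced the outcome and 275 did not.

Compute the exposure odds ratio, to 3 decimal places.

6.043

From the description: a = 1893, b = 397, c = 217, d = 275.
OR = (a·d)/(b·c) = (1893 × 275) / (397 × 217) = 520575 / 86149 = 6.04273
The odds of task completion are about 6.04 times as high in the gamified group.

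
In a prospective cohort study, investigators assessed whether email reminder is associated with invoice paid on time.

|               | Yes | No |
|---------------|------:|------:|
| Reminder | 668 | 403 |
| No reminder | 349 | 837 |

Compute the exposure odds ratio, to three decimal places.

Cells: a = 668, b = 403, c = 349, d = 837.
OR = (a·d)/(b·c) = (668 × 837) / (403 × 349) = 559116 / 140647 = 3.97531
The odds of invoice paid on time are about 3.98 times as high in the reminder group.

3.975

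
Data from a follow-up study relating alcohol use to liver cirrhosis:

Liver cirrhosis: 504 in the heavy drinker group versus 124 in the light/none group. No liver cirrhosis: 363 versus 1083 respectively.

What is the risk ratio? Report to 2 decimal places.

5.66

From the description: a = 504, b = 363, c = 124, d = 1083.
Risk in exposed = 504/867 = 0.58131; risk in unexposed = 124/1207 = 0.10273.
RR = 0.58131 / 0.10273 = 5.65844
The risk among the exposed is 5.66 times that among the unexposed.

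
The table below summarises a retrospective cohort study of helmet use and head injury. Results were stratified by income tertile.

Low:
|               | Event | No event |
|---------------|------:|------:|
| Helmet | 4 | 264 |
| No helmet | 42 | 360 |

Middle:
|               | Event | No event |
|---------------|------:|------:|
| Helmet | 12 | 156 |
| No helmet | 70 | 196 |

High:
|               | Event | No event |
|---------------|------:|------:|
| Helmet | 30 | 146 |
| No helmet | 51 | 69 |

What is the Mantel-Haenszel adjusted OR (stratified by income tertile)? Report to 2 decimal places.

OR_MH = Σ(aᵢdᵢ/nᵢ) / Σ(bᵢcᵢ/nᵢ), where nᵢ is the stratum total.
Stratum 1 (Low): n = 670; a·d/n = 4·360/670 = 2.1493; b·c/n = 264·42/670 = 16.5493
Stratum 2 (Middle): n = 434; a·d/n = 12·196/434 = 5.4194; b·c/n = 156·70/434 = 25.1613
Stratum 3 (High): n = 296; a·d/n = 30·69/296 = 6.9932; b·c/n = 146·51/296 = 25.1554
OR_MH = (2.1493 + 5.4194 + 6.9932) / (16.5493 + 25.1613 + 25.1554) = 14.5619 / 66.8659 = 0.21778

0.22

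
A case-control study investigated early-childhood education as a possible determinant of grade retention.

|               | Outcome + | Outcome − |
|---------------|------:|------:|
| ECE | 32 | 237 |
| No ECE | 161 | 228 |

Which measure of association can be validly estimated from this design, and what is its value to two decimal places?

0.19

Cells: a = 32, b = 237, c = 161, d = 228.
This is a case-control study: participants were sampled on outcome status, so risks in the source population cannot be estimated directly — relative risk is not valid here. The odds ratio is the appropriate measure.
OR = (a·d)/(b·c) = (32 × 228) / (237 × 161) = 7296 / 38157 = 0.19121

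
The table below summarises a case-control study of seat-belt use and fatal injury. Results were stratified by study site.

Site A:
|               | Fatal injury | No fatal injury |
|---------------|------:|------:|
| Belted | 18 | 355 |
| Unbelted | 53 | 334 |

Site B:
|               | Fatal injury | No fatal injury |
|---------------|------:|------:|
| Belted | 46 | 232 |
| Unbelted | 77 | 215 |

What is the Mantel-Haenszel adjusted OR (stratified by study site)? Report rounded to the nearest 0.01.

0.45

OR_MH = Σ(aᵢdᵢ/nᵢ) / Σ(bᵢcᵢ/nᵢ), where nᵢ is the stratum total.
Stratum 1 (Site A): n = 760; a·d/n = 18·334/760 = 7.9105; b·c/n = 355·53/760 = 24.7566
Stratum 2 (Site B): n = 570; a·d/n = 46·215/570 = 17.3509; b·c/n = 232·77/570 = 31.3404
OR_MH = (7.9105 + 17.3509) / (24.7566 + 31.3404) = 25.2614 / 56.0969 = 0.45032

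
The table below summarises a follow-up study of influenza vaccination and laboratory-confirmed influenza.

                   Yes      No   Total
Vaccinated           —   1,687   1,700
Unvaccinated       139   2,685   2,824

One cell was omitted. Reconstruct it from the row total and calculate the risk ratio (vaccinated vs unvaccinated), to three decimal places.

0.155

The missing cell is in the exposed row: 1700 − 1687 = 13.
So a = 13, b = 1687, c = 139, d = 2685.
RR = [a/(a+b)] / [c/(c+d)] = (13/1700) / (139/2824) = 0.00765/0.04922 = 0.15536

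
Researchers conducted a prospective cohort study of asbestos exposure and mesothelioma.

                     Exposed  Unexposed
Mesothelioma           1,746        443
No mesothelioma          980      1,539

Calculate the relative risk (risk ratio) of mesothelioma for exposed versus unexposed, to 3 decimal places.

Reading the table with exposure as columns: a = 1746 (Exposed, case), b = 980 (Exposed, non-case), c = 443 (Unexposed, case), d = 1539.
Risk in exposed = 1746/2726 = 0.64050; risk in unexposed = 443/1982 = 0.22351.
RR = 0.64050 / 0.22351 = 2.86562
The risk among the exposed is 2.87 times that among the unexposed.

2.866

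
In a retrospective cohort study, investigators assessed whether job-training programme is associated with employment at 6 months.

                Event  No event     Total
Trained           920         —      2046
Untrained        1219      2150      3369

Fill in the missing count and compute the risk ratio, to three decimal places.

1.243

The missing cell is in the exposed row: 2046 − 920 = 1126.
So a = 920, b = 1126, c = 1219, d = 2150.
RR = [a/(a+b)] / [c/(c+d)] = (920/2046) / (1219/3369) = 0.44966/0.36183 = 1.24274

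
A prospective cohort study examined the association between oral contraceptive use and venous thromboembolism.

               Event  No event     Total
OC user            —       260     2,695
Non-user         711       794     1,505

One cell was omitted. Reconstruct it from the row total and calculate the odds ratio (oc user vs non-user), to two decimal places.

10.46

The missing cell is in the exposed row: 2695 − 260 = 2435.
So a = 2435, b = 260, c = 711, d = 794.
OR = (a·d)/(b·c) = (2435 × 794) / (260 × 711) = 1933390 / 184860 = 10.45867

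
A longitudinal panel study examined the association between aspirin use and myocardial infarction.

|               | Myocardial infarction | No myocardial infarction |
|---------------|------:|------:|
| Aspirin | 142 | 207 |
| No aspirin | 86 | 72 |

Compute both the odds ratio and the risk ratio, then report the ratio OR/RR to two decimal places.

Cells: a = 142, b = 207, c = 86, d = 72.
OR = (142·72)/(207·86) = 10224/17802 = 0.57432
Risk in exposed = 142/349 = 0.40688; risk in unexposed = 86/158 = 0.54430; RR = 0.74752
OR/RR = 0.57432 / 0.74752 = 0.76830
The outcome is not rare, so the OR lies further from 1 than the RR.

0.77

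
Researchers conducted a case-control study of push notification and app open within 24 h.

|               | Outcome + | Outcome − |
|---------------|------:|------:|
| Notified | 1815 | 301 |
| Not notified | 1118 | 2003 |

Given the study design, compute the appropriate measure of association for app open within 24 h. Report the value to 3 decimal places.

Cells: a = 1815, b = 301, c = 1118, d = 2003.
This is a case-control study: participants were sampled on outcome status, so risks in the source population cannot be estimated directly — relative risk is not valid here. The odds ratio is the appropriate measure.
OR = (a·d)/(b·c) = (1815 × 2003) / (301 × 1118) = 3635445 / 336518 = 10.80312

10.803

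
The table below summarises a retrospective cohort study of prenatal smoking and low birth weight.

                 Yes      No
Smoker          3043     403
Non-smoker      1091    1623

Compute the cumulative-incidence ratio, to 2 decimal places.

2.20

Cells: a = 3043, b = 403, c = 1091, d = 1623.
Risk in exposed = 3043/3446 = 0.88305; risk in unexposed = 1091/2714 = 0.40199.
RR = 0.88305 / 0.40199 = 2.19671
The risk among the exposed is 2.20 times that among the unexposed.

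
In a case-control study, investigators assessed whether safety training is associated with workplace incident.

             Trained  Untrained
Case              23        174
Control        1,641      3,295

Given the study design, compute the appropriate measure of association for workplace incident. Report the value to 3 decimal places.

0.265

Reading the table with exposure as columns: a = 23 (Trained, case), b = 1641 (Trained, non-case), c = 174 (Untrained, case), d = 3295.
This is a case-control study: participants were sampled on outcome status, so risks in the source population cannot be estimated directly — relative risk is not valid here. The odds ratio is the appropriate measure.
OR = (a·d)/(b·c) = (23 × 3295) / (1641 × 174) = 75785 / 285534 = 0.26541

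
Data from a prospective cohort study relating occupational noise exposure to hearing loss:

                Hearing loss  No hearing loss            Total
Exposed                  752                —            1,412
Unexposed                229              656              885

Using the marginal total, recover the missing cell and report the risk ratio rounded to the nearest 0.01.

2.06

The missing cell is in the exposed row: 1412 − 752 = 660.
So a = 752, b = 660, c = 229, d = 656.
RR = [a/(a+b)] / [c/(c+d)] = (752/1412) / (229/885) = 0.53258/0.25876 = 2.05822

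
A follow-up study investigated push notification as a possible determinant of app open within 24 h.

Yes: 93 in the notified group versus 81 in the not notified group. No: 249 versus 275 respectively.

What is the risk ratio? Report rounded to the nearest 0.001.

1.195

From the description: a = 93, b = 249, c = 81, d = 275.
Risk in exposed = 93/342 = 0.27193; risk in unexposed = 81/356 = 0.22753.
RR = 0.27193 / 0.22753 = 1.19515
The risk among the exposed is 1.20 times that among the unexposed.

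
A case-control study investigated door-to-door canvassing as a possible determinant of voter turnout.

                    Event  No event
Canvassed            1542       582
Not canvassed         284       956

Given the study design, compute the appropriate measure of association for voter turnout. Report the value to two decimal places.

Cells: a = 1542, b = 582, c = 284, d = 956.
This is a case-control study: participants were sampled on outcome status, so risks in the source population cannot be estimated directly — relative risk is not valid here. The odds ratio is the appropriate measure.
OR = (a·d)/(b·c) = (1542 × 956) / (582 × 284) = 1474152 / 165288 = 8.91869

8.92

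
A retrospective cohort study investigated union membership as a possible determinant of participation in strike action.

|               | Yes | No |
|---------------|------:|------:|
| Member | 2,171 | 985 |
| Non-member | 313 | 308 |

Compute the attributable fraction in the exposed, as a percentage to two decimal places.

Cells: a = 2171, b = 985, c = 313, d = 308.
Risk in exposed = 2171/3156 = 0.68790; risk in unexposed = 313/621 = 0.50403.
RR = 0.68790/0.50403 = 1.36480
AR% = (RR − 1)/RR × 100 = (1.36480 − 1)/1.36480 × 100 = 26.7294%

26.73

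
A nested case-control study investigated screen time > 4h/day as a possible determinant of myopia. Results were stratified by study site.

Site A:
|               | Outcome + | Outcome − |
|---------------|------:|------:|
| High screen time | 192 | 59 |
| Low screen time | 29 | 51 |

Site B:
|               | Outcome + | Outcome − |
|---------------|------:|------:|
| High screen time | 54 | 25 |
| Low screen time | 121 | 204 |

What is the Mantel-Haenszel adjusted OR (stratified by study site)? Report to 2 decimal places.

OR_MH = Σ(aᵢdᵢ/nᵢ) / Σ(bᵢcᵢ/nᵢ), where nᵢ is the stratum total.
Stratum 1 (Site A): n = 331; a·d/n = 192·51/331 = 29.5831; b·c/n = 59·29/331 = 5.1692
Stratum 2 (Site B): n = 404; a·d/n = 54·204/404 = 27.2673; b·c/n = 25·121/404 = 7.4876
OR_MH = (29.5831 + 27.2673) / (5.1692 + 7.4876) = 56.8504 / 12.6568 = 4.49169

4.49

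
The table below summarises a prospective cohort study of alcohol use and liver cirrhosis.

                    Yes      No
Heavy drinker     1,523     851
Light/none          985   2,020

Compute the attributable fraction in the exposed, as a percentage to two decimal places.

48.91

Cells: a = 1523, b = 851, c = 985, d = 2020.
Risk in exposed = 1523/2374 = 0.64153; risk in unexposed = 985/3005 = 0.32779.
RR = 0.64153/0.32779 = 1.95716
AR% = (RR − 1)/RR × 100 = (1.95716 − 1)/1.95716 × 100 = 48.9057%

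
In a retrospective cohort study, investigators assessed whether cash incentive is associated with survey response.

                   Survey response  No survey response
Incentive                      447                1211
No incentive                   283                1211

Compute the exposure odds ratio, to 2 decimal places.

1.58

Cells: a = 447, b = 1211, c = 283, d = 1211.
OR = (a·d)/(b·c) = (447 × 1211) / (1211 × 283) = 541317 / 342713 = 1.57951
The odds of survey response are about 1.58 times as high in the incentive group.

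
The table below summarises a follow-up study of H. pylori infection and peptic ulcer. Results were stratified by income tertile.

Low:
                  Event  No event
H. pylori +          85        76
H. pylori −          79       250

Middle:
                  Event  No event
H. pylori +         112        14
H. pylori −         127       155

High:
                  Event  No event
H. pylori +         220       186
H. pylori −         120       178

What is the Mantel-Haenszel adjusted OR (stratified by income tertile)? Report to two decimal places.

2.93

OR_MH = Σ(aᵢdᵢ/nᵢ) / Σ(bᵢcᵢ/nᵢ), where nᵢ is the stratum total.
Stratum 1 (Low): n = 490; a·d/n = 85·250/490 = 43.3673; b·c/n = 76·79/490 = 12.2531
Stratum 2 (Middle): n = 408; a·d/n = 112·155/408 = 42.5490; b·c/n = 14·127/408 = 4.3578
Stratum 3 (High): n = 704; a·d/n = 220·178/704 = 55.6250; b·c/n = 186·120/704 = 31.7045
OR_MH = (43.3673 + 42.5490 + 55.6250) / (12.2531 + 4.3578 + 31.7045) = 141.5414 / 48.3154 = 2.92953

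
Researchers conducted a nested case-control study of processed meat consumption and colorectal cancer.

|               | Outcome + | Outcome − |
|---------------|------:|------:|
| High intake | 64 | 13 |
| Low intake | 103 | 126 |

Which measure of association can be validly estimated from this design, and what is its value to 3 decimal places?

Cells: a = 64, b = 13, c = 103, d = 126.
This is a nested case-control study: participants were sampled on outcome status, so risks in the source population cannot be estimated directly — relative risk is not valid here. The odds ratio is the appropriate measure.
OR = (a·d)/(b·c) = (64 × 126) / (13 × 103) = 8064 / 1339 = 6.02240

6.022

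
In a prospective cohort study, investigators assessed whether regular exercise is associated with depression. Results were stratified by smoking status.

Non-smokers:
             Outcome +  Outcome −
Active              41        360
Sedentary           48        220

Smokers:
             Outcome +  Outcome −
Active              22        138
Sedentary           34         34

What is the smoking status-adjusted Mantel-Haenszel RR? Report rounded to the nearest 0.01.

RR_MH = Σ(aᵢ·n₀ᵢ/nᵢ) / Σ(cᵢ·n₁ᵢ/nᵢ), with n₁ᵢ = aᵢ+bᵢ (exposed), n₀ᵢ = cᵢ+dᵢ (unexposed), nᵢ = n₁ᵢ+n₀ᵢ.
Stratum 1 (Non-smokers): n₁ = 401, n₀ = 268, n = 669; a·n₀/n = 41·268/669 = 16.4245; c·n₁/n = 48·401/669 = 28.7713
Stratum 2 (Smokers): n₁ = 160, n₀ = 68, n = 228; a·n₀/n = 22·68/228 = 6.5614; c·n₁/n = 34·160/228 = 23.8596
RR_MH = (16.4245 + 6.5614) / (28.7713 + 23.8596) = 22.9859 / 52.6309 = 0.43674

0.44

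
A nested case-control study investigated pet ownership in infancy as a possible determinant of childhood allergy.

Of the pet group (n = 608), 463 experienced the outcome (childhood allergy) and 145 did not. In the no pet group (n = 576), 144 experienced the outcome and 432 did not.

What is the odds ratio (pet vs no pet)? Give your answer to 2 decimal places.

From the description: a = 463, b = 145, c = 144, d = 432.
OR = (a·d)/(b·c) = (463 × 432) / (145 × 144) = 200016 / 20880 = 9.57931
The odds of childhood allergy are about 9.58 times as high in the pet group.

9.58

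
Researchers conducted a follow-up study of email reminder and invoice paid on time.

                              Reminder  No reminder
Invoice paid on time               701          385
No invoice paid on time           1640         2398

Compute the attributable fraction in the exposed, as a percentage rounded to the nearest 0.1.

53.8

Reading the table with exposure as columns: a = 701 (Reminder, case), b = 1640 (Reminder, non-case), c = 385 (No reminder, case), d = 2398.
Risk in exposed = 701/2341 = 0.29944; risk in unexposed = 385/2783 = 0.13834.
RR = 0.29944/0.13834 = 2.16456
AR% = (RR − 1)/RR × 100 = (2.16456 − 1)/2.16456 × 100 = 53.8012%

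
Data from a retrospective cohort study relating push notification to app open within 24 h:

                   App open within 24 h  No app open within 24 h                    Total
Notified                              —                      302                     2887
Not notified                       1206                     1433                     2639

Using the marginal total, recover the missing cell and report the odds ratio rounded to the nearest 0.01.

The missing cell is in the exposed row: 2887 − 302 = 2585.
So a = 2585, b = 302, c = 1206, d = 1433.
OR = (a·d)/(b·c) = (2585 × 1433) / (302 × 1206) = 3704305 / 364212 = 10.17074

10.17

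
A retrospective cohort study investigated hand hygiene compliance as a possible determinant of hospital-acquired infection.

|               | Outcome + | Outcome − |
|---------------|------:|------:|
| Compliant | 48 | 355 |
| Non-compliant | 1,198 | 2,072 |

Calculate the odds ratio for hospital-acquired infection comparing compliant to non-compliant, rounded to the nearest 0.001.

Cells: a = 48, b = 355, c = 1198, d = 2072.
OR = (a·d)/(b·c) = (48 × 2072) / (355 × 1198) = 99456 / 425290 = 0.23385
Exposure is associated with lower odds of hospital-acquired infection (OR = 0.23 < 1).

0.234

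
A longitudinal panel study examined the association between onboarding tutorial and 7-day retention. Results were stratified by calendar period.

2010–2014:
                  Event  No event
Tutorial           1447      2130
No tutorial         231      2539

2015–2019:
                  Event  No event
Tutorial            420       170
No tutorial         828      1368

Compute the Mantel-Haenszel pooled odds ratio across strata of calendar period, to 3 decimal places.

6.131

OR_MH = Σ(aᵢdᵢ/nᵢ) / Σ(bᵢcᵢ/nᵢ), where nᵢ is the stratum total.
Stratum 1 (2010–2014): n = 6347; a·d/n = 1447·2539/6347 = 578.8456; b·c/n = 2130·231/6347 = 77.5217
Stratum 2 (2015–2019): n = 2786; a·d/n = 420·1368/2786 = 206.2312; b·c/n = 170·828/2786 = 50.5240
OR_MH = (578.8456 + 206.2312) / (77.5217 + 50.5240) = 785.0768 / 128.0457 = 6.13122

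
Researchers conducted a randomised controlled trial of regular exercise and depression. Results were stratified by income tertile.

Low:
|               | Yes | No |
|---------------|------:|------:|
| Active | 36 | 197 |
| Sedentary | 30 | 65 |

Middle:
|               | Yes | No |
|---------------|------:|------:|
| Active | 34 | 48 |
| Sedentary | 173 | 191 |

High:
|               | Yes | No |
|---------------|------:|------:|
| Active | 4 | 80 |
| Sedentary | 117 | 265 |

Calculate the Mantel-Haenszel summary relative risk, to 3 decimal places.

0.559

RR_MH = Σ(aᵢ·n₀ᵢ/nᵢ) / Σ(cᵢ·n₁ᵢ/nᵢ), with n₁ᵢ = aᵢ+bᵢ (exposed), n₀ᵢ = cᵢ+dᵢ (unexposed), nᵢ = n₁ᵢ+n₀ᵢ.
Stratum 1 (Low): n₁ = 233, n₀ = 95, n = 328; a·n₀/n = 36·95/328 = 10.4268; c·n₁/n = 30·233/328 = 21.3110
Stratum 2 (Middle): n₁ = 82, n₀ = 364, n = 446; a·n₀/n = 34·364/446 = 27.7489; c·n₁/n = 173·82/446 = 31.8072
Stratum 3 (High): n₁ = 84, n₀ = 382, n = 466; a·n₀/n = 4·382/466 = 3.2790; c·n₁/n = 117·84/466 = 21.0901
RR_MH = (10.4268 + 27.7489 + 3.2790) / (21.3110 + 31.8072 + 21.0901) = 41.4547 / 74.2083 = 0.55863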